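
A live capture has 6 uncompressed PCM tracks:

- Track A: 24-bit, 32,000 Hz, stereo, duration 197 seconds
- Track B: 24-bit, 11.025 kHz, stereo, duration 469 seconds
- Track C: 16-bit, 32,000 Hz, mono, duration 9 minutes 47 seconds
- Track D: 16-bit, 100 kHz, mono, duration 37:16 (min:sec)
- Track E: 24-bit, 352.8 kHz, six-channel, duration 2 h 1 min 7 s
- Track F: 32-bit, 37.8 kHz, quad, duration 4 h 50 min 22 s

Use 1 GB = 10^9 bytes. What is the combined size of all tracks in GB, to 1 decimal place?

57.2 GB

Track A: 32,000 × 197 × 3 × 2 = 37,824,000 bytes.
Track B: 11,025 × 469 × 3 × 2 = 31,024,350 bytes.
Track C: 9 minutes 47 seconds = 587 s; 32,000 × 587 × 2 × 1 = 37,568,000 bytes.
Track D: 37:16 (min:sec) = 2,236 s; 100,000 × 2,236 × 2 × 1 = 447,200,000 bytes.
Track E: 2 h 1 min 7 s = 7,267 s; 352,800 × 7,267 × 3 × 6 = 46,148,356,800 bytes.
Track F: 4 h 50 min 22 s = 17,422 s; 37,800 × 17,422 × 4 × 4 = 10,536,825,600 bytes.
Total = 57,238,798,750 bytes = 57.2 GB.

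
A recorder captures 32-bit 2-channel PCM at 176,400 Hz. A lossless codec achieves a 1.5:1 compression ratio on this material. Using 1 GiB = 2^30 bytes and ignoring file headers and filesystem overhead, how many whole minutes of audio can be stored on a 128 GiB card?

2,434 minutes

Uncompressed byte rate = 176,400 × 4 × 2 = 1,411,200 bytes/s.
After 1.5:1 compression, effective rate ≈ 940800 bytes/s.
Capacity = 128 × 1,073,741,824 = 137,438,953,472 bytes.
137,438,953,472 / effective rate ≈ 146087.32 s → 2,434 minutes.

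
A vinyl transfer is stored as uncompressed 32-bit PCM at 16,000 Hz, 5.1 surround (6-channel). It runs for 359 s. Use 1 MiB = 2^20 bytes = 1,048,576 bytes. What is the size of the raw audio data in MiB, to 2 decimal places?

131.47 MiB

Bytes = 16,000 samples/s × 359 s × 4 bytes/sample × 6 ch = 137,856,000 bytes.
137,856,000 / 1,048,576 = 131.47 MiB.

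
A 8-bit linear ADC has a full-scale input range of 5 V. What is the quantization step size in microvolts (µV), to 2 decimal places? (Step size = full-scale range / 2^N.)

5 V / 2^8 = 5 / 256 V = 19531.25 µV.

19531.25 µV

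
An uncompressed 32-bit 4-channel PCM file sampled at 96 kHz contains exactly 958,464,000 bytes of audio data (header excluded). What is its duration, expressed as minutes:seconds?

Byte rate = 96,000 × 4 × 4 = 1,536,000 bytes/s.
Duration = 958,464,000 / 1,536,000 = 624 s.
624 s = 10:24.

10:24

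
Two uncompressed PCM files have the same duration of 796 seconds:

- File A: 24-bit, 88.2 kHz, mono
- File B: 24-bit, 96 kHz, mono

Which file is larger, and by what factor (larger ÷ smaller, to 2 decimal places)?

File A: 88,200 × 3 × 1 = 264,600 bytes/s.
File B: 96,000 × 3 × 1 = 288,000 bytes/s.
File B is larger; ratio = 229,248,000 / 210,621,600 = 1.09.

File B, by a factor of 1.09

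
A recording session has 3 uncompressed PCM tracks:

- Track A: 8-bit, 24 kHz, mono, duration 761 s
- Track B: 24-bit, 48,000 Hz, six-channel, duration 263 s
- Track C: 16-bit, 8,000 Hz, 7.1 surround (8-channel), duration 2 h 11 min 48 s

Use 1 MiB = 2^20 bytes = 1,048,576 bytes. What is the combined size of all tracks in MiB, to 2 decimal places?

1199.46 MiB

Track A: 24,000 × 761 × 1 × 1 = 18,264,000 bytes.
Track B: 48,000 × 263 × 3 × 6 = 227,232,000 bytes.
Track C: 2 h 11 min 48 s = 7,908 s; 8,000 × 7,908 × 2 × 8 = 1,012,224,000 bytes.
Total = 1,257,720,000 bytes = 1199.46 MiB.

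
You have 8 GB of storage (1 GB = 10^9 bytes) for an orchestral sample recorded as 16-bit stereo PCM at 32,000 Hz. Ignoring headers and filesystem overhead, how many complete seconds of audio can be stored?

62,500 seconds

Uncompressed byte rate = 32,000 × 2 × 2 = 128,000 bytes/s.
Capacity = 8 × 1,000,000,000 = 8,000,000,000 bytes.
8,000,000,000 / 128,000 ≈ 62500 s → 62,500 seconds.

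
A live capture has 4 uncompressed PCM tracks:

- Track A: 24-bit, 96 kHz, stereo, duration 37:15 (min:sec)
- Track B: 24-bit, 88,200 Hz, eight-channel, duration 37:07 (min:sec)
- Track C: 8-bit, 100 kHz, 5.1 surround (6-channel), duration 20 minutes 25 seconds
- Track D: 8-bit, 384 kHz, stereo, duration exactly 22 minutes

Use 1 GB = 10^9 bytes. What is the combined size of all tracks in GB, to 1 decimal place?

7.8 GB

Track A: 37:15 (min:sec) = 2,235 s; 96,000 × 2,235 × 3 × 2 = 1,287,360,000 bytes.
Track B: 37:07 (min:sec) = 2,227 s; 88,200 × 2,227 × 3 × 8 = 4,714,113,600 bytes.
Track C: 20 minutes 25 seconds = 1,225 s; 100,000 × 1,225 × 1 × 6 = 735,000,000 bytes.
Track D: exactly 22 minutes = 1,320 s; 384,000 × 1,320 × 1 × 2 = 1,013,760,000 bytes.
Total = 7,750,233,600 bytes = 7.8 GB.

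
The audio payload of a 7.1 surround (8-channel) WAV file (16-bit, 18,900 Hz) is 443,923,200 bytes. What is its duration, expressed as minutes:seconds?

Byte rate = 18,900 × 2 × 8 = 302,400 bytes/s.
Duration = 443,923,200 / 302,400 = 1,468 s.
1,468 s = 24:28.

24:28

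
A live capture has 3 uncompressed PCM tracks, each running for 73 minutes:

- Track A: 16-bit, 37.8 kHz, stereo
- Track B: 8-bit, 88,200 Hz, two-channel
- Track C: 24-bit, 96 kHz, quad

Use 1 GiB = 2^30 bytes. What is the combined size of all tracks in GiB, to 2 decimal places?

73 minutes = 4,380 s.
Track A: 37,800 × 4,380 × 2 × 2 = 662,256,000 bytes.
Track B: 88,200 × 4,380 × 1 × 2 = 772,632,000 bytes.
Track C: 96,000 × 4,380 × 3 × 4 = 5,045,760,000 bytes.
Total = 6,480,648,000 bytes = 6.04 GiB.

6.04 GiB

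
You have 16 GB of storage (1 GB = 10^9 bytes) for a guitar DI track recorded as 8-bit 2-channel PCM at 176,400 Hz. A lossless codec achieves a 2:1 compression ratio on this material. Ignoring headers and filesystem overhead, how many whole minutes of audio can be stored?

1,511 minutes

Uncompressed byte rate = 176,400 × 1 × 2 = 352,800 bytes/s.
After 2:1 compression, effective rate ≈ 176400 bytes/s.
Capacity = 16 × 1,000,000,000 = 16,000,000,000 bytes.
16,000,000,000 / effective rate ≈ 90702.95 s → 1,511 minutes.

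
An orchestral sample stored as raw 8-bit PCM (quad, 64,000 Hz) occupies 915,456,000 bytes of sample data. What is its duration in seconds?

3,576 seconds

Byte rate = 64,000 × 1 × 4 = 256,000 bytes/s.
Duration = 915,456,000 / 256,000 = 3,576 s.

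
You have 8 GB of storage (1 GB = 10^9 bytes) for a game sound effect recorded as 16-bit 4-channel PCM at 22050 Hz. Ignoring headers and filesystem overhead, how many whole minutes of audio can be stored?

755 minutes

Uncompressed byte rate = 22,050 × 2 × 4 = 176,400 bytes/s.
Capacity = 8 × 1,000,000,000 = 8,000,000,000 bytes.
8,000,000,000 / 176,400 ≈ 45351.47 s → 755 minutes.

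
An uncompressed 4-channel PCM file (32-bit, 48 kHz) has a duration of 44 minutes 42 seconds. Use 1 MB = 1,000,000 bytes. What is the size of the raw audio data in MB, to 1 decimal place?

Duration = 44 minutes 42 seconds = 2,682 s.
Bytes = 48,000 samples/s × 2,682 s × 4 bytes/sample × 4 ch = 2,059,776,000 bytes.
2,059,776,000 / 1,000,000 = 2059.8 MB.

2059.8 MB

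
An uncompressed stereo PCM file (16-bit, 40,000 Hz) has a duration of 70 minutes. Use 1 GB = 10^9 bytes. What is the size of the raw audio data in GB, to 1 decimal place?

0.7 GB

Duration = 70 minutes = 4,200 s.
Bytes = 40,000 samples/s × 4,200 s × 2 bytes/sample × 2 ch = 672,000,000 bytes.
672,000,000 / 1,000,000,000 = 0.7 GB.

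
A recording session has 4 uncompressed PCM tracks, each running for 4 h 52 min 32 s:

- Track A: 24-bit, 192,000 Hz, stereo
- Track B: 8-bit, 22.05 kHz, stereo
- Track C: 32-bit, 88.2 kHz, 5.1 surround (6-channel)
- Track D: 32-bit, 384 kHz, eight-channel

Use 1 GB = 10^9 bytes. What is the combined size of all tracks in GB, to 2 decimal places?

4 h 52 min 32 s = 17,552 s.
Track A: 192,000 × 17,552 × 3 × 2 = 20,219,904,000 bytes.
Track B: 22,050 × 17,552 × 1 × 2 = 774,043,200 bytes.
Track C: 88,200 × 17,552 × 4 × 6 = 37,154,073,600 bytes.
Track D: 384,000 × 17,552 × 4 × 8 = 215,678,976,000 bytes.
Total = 273,826,996,800 bytes = 273.83 GB.

273.83 GB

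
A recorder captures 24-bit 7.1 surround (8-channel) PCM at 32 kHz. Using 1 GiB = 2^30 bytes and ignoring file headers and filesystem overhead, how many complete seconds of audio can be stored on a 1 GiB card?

1,398 seconds

Uncompressed byte rate = 32,000 × 3 × 8 = 768,000 bytes/s.
Capacity = 1 × 1,073,741,824 = 1,073,741,824 bytes.
1,073,741,824 / 768,000 ≈ 1398.1 s → 1,398 seconds.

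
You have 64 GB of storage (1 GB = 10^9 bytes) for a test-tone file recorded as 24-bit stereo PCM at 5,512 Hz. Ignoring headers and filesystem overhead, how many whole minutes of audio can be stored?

Uncompressed byte rate = 5,512 × 3 × 2 = 33,072 bytes/s.
Capacity = 64 × 1,000,000,000 = 64,000,000,000 bytes.
64,000,000,000 / 33,072 ≈ 1935171.75 s → 32,252 minutes.

32,252 minutes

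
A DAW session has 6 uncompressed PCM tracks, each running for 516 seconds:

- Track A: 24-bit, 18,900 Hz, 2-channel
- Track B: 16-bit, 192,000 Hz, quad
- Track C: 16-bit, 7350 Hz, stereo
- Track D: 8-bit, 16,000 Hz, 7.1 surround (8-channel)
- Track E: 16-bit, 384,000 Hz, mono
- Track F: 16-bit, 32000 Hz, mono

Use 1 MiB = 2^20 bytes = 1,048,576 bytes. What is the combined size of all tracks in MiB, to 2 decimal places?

Track A: 18,900 × 516 × 3 × 2 = 58,514,400 bytes.
Track B: 192,000 × 516 × 2 × 4 = 792,576,000 bytes.
Track C: 7,350 × 516 × 2 × 2 = 15,170,400 bytes.
Track D: 16,000 × 516 × 1 × 8 = 66,048,000 bytes.
Track E: 384,000 × 516 × 2 × 1 = 396,288,000 bytes.
Track F: 32,000 × 516 × 2 × 1 = 33,024,000 bytes.
Total = 1,361,620,800 bytes = 1298.54 MiB.

1298.54 MiB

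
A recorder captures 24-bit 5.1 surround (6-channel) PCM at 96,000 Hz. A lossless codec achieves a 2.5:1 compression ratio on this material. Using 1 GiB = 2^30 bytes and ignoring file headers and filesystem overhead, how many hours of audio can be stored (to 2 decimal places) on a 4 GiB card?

1.73 hours

Uncompressed byte rate = 96,000 × 3 × 6 = 1,728,000 bytes/s.
After 2.5:1 compression, effective rate ≈ 691200 bytes/s.
Capacity = 4 × 1,073,741,824 = 4,294,967,296 bytes.
4,294,967,296 / effective rate ≈ 6213.78 s → 1.73 hours.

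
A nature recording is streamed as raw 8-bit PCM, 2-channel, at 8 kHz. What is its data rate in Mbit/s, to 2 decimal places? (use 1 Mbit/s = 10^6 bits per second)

Bit rate = 8,000 × 8 × 2 = 128,000 bits/s.
= 0.13 Mbit/s.

0.13 Mbit/s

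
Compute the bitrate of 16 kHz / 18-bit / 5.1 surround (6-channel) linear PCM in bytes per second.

Bit rate = 16,000 × 18 × 6 = 1,728,000 bits/s.
1,728,000 / 8 = 216,000 bytes/s.

216,000 bytes/s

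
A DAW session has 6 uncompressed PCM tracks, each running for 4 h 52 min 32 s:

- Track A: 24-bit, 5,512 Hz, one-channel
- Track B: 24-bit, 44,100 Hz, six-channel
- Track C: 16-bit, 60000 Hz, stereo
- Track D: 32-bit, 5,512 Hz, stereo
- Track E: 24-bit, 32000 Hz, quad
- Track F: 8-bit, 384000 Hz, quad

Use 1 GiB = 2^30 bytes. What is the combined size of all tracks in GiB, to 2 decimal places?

4 h 52 min 32 s = 17,552 s.
Track A: 5,512 × 17,552 × 3 × 1 = 290,239,872 bytes.
Track B: 44,100 × 17,552 × 3 × 6 = 13,932,777,600 bytes.
Track C: 60,000 × 17,552 × 2 × 2 = 4,212,480,000 bytes.
Track D: 5,512 × 17,552 × 4 × 2 = 773,972,992 bytes.
Track E: 32,000 × 17,552 × 3 × 4 = 6,739,968,000 bytes.
Track F: 384,000 × 17,552 × 1 × 4 = 26,959,872,000 bytes.
Total = 52,909,310,464 bytes = 49.28 GiB.

49.28 GiB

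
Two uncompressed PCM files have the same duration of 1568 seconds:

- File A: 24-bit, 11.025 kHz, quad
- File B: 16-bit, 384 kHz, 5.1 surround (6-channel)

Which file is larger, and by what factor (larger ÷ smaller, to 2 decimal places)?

File B, by a factor of 34.83

File A: 11,025 × 3 × 4 = 132,300 bytes/s.
File B: 384,000 × 2 × 6 = 4,608,000 bytes/s.
File B is larger; ratio = 7,225,344,000 / 207,446,400 = 34.83.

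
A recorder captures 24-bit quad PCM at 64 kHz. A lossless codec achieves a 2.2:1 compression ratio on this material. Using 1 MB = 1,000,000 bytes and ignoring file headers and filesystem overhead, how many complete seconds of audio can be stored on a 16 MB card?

45 seconds

Uncompressed byte rate = 64,000 × 3 × 4 = 768,000 bytes/s.
After 2.2:1 compression, effective rate ≈ 349090.91 bytes/s.
Capacity = 16 × 1,000,000 = 16,000,000 bytes.
16,000,000 / effective rate ≈ 45.83 s → 45 seconds.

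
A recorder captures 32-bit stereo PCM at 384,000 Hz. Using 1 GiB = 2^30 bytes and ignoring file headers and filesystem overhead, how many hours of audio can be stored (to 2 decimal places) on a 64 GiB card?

6.21 hours

Uncompressed byte rate = 384,000 × 4 × 2 = 3,072,000 bytes/s.
Capacity = 64 × 1,073,741,824 = 68,719,476,736 bytes.
68,719,476,736 / 3,072,000 ≈ 22369.62 s → 6.21 hours.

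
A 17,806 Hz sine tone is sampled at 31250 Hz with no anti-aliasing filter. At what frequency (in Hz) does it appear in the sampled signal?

Nyquist = 31,250/2 = 15,625 Hz; 17,806 Hz exceeds it.
Alias = |17,806 − 1×31,250| = |17,806 − 31,250| = 13,444 Hz.

13,444 Hz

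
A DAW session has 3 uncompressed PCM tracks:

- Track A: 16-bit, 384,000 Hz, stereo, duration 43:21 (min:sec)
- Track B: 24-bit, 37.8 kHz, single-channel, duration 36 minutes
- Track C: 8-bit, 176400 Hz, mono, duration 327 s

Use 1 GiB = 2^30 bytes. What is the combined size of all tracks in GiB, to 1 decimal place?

4.0 GiB

Track A: 43:21 (min:sec) = 2,601 s; 384,000 × 2,601 × 2 × 2 = 3,995,136,000 bytes.
Track B: 36 minutes = 2,160 s; 37,800 × 2,160 × 3 × 1 = 244,944,000 bytes.
Track C: 176,400 × 327 × 1 × 1 = 57,682,800 bytes.
Total = 4,297,762,800 bytes = 4.0 GiB.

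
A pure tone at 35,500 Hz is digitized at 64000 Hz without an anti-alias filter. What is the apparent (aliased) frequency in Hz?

28,500 Hz

Nyquist = 64,000/2 = 32,000 Hz; 35,500 Hz exceeds it.
Alias = |35,500 − 1×64,000| = |35,500 − 64,000| = 28,500 Hz.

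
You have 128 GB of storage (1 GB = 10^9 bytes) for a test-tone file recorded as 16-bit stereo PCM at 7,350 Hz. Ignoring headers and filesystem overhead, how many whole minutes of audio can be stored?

Uncompressed byte rate = 7,350 × 2 × 2 = 29,400 bytes/s.
Capacity = 128 × 1,000,000,000 = 128,000,000,000 bytes.
128,000,000,000 / 29,400 ≈ 4353741.5 s → 72,562 minutes.

72,562 minutes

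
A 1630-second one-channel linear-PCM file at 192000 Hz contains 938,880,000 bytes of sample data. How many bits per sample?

Bytes per sample = 938,880,000 / (192,000 × 1,630 × 1) = 938,880,000 / 312,960,000 = 3.
Bit depth = 3 × 8 = 24 bits.

24 bits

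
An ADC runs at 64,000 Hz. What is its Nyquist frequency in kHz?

32 kHz

Nyquist frequency = sample rate / 2 = 64,000 / 2 = 32 kHz.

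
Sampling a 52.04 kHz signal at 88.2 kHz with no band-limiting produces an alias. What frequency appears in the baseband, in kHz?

36.16 kHz

Nyquist = 88,200/2 = 44,100 Hz; 52,040 Hz exceeds it.
Alias = |52,040 − 1×88,200| = |52,040 − 88,200| = 36,160 Hz = 36.16 kHz.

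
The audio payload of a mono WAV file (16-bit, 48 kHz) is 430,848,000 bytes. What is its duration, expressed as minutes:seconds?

Byte rate = 48,000 × 2 × 1 = 96,000 bytes/s.
Duration = 430,848,000 / 96,000 = 4,488 s.
4,488 s = 74:48.

74:48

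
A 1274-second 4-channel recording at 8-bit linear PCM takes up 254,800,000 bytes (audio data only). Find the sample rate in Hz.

50,000 Hz

Bytes = sample_rate × seconds × bytes_per_sample × channels.
sample_rate = 254,800,000 / (1,274 × 1 × 4) = 254,800,000 / 5,096 = 50,000 Hz.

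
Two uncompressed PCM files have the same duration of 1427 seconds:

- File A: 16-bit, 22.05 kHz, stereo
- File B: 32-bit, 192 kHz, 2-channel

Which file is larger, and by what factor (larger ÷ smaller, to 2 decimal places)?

File A: 22,050 × 2 × 2 = 88,200 bytes/s.
File B: 192,000 × 4 × 2 = 1,536,000 bytes/s.
File B is larger; ratio = 2,191,872,000 / 125,861,400 = 17.41.

File B, by a factor of 17.41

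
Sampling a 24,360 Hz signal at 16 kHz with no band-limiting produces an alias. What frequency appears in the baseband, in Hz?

7,640 Hz

Nyquist = 16,000/2 = 8,000 Hz; 24,360 Hz exceeds it.
Alias = |24,360 − 2×16,000| = |24,360 − 32,000| = 7,640 Hz.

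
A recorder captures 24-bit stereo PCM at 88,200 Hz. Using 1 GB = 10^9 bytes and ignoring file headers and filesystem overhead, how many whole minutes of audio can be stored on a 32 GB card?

Uncompressed byte rate = 88,200 × 3 × 2 = 529,200 bytes/s.
Capacity = 32 × 1,000,000,000 = 32,000,000,000 bytes.
32,000,000,000 / 529,200 ≈ 60468.63 s → 1,007 minutes.

1,007 minutes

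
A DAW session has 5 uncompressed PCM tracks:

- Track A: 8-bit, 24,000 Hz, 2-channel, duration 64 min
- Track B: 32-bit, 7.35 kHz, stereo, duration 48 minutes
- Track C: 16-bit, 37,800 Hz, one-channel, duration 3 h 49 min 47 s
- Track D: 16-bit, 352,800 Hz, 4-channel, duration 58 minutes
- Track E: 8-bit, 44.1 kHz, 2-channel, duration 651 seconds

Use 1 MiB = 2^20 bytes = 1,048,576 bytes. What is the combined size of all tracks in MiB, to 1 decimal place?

Track A: 64 min = 3,840 s; 24,000 × 3,840 × 1 × 2 = 184,320,000 bytes.
Track B: 48 minutes = 2,880 s; 7,350 × 2,880 × 4 × 2 = 169,344,000 bytes.
Track C: 3 h 49 min 47 s = 13,787 s; 37,800 × 13,787 × 2 × 1 = 1,042,297,200 bytes.
Track D: 58 minutes = 3,480 s; 352,800 × 3,480 × 2 × 4 = 9,821,952,000 bytes.
Track E: 44,100 × 651 × 1 × 2 = 57,418,200 bytes.
Total = 11,275,331,400 bytes = 10753.0 MiB.

10753.0 MiB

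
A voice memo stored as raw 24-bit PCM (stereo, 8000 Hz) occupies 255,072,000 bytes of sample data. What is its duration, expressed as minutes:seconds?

Byte rate = 8,000 × 3 × 2 = 48,000 bytes/s.
Duration = 255,072,000 / 48,000 = 5,314 s.
5,314 s = 88:34.

88:34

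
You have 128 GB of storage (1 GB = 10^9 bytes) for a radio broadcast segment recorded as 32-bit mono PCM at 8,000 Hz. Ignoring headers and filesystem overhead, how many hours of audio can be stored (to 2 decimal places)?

1111.11 hours

Uncompressed byte rate = 8,000 × 4 × 1 = 32,000 bytes/s.
Capacity = 128 × 1,000,000,000 = 128,000,000,000 bytes.
128,000,000,000 / 32,000 ≈ 4000000 s → 1111.11 hours.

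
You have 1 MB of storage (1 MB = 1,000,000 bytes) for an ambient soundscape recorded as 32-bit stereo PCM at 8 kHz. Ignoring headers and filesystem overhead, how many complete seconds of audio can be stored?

15 seconds

Uncompressed byte rate = 8,000 × 4 × 2 = 64,000 bytes/s.
Capacity = 1 × 1,000,000 = 1,000,000 bytes.
1,000,000 / 64,000 ≈ 15.62 s → 15 seconds.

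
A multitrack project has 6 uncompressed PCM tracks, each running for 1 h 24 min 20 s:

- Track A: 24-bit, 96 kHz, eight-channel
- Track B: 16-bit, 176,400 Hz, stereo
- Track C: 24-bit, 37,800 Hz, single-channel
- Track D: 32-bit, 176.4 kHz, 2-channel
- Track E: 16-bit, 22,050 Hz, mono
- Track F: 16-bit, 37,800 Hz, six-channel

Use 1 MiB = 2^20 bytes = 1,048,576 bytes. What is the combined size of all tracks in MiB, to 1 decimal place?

1 h 24 min 20 s = 5,060 s.
Track A: 96,000 × 5,060 × 3 × 8 = 11,658,240,000 bytes.
Track B: 176,400 × 5,060 × 2 × 2 = 3,570,336,000 bytes.
Track C: 37,800 × 5,060 × 3 × 1 = 573,804,000 bytes.
Track D: 176,400 × 5,060 × 4 × 2 = 7,140,672,000 bytes.
Track E: 22,050 × 5,060 × 2 × 1 = 223,146,000 bytes.
Track F: 37,800 × 5,060 × 2 × 6 = 2,295,216,000 bytes.
Total = 25,461,414,000 bytes = 24281.9 MiB.

24281.9 MiB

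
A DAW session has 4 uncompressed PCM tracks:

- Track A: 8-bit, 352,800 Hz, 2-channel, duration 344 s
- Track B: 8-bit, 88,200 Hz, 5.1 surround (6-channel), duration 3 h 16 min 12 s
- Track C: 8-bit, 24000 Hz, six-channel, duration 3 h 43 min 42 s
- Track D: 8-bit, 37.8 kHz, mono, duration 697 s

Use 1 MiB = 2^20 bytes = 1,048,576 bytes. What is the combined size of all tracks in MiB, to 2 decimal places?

8040.98 MiB

Track A: 352,800 × 344 × 1 × 2 = 242,726,400 bytes.
Track B: 3 h 16 min 12 s = 11,772 s; 88,200 × 11,772 × 1 × 6 = 6,229,742,400 bytes.
Track C: 3 h 43 min 42 s = 13,422 s; 24,000 × 13,422 × 1 × 6 = 1,932,768,000 bytes.
Track D: 37,800 × 697 × 1 × 1 = 26,346,600 bytes.
Total = 8,431,583,400 bytes = 8040.98 MiB.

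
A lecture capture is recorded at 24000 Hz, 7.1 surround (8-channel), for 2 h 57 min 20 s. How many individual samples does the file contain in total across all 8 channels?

2,042,880,000 samples

2 h 57 min 20 s = 10,640 s.
24,000 × 10,640 s × 8 ch = 2,042,880,000 samples.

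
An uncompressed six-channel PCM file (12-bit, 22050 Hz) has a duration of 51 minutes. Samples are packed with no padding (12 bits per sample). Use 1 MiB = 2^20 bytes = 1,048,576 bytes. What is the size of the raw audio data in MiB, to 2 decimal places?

Duration = 51 minutes = 3,060 s.
Bits = 22,050 × 3,060 × 12 × 6 = 4,858,056,000 bits = 607,257,000 bytes.
607,257,000 / 1,048,576 = 579.13 MiB.

579.13 MiB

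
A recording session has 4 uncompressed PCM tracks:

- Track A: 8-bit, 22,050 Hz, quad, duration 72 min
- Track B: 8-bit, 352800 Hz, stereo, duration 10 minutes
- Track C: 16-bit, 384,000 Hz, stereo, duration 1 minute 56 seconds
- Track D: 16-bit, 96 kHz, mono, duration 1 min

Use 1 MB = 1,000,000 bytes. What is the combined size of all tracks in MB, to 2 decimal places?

994.08 MB

Track A: 72 min = 4,320 s; 22,050 × 4,320 × 1 × 4 = 381,024,000 bytes.
Track B: 10 minutes = 600 s; 352,800 × 600 × 1 × 2 = 423,360,000 bytes.
Track C: 1 minute 56 seconds = 116 s; 384,000 × 116 × 2 × 2 = 178,176,000 bytes.
Track D: 1 min = 60 s; 96,000 × 60 × 2 × 1 = 11,520,000 bytes.
Total = 994,080,000 bytes = 994.08 MB.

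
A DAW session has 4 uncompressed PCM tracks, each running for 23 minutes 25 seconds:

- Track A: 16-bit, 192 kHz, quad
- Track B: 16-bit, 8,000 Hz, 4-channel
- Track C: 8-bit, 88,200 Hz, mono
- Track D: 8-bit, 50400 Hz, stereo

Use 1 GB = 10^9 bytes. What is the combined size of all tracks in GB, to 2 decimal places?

2.51 GB

23 minutes 25 seconds = 1,405 s.
Track A: 192,000 × 1,405 × 2 × 4 = 2,158,080,000 bytes.
Track B: 8,000 × 1,405 × 2 × 4 = 89,920,000 bytes.
Track C: 88,200 × 1,405 × 1 × 1 = 123,921,000 bytes.
Track D: 50,400 × 1,405 × 1 × 2 = 141,624,000 bytes.
Total = 2,513,545,000 bytes = 2.51 GB.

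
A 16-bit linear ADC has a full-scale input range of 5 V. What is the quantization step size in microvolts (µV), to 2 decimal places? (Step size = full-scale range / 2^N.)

76.29 µV

5 V / 2^16 = 5 / 65,536 V = 76.29 µV.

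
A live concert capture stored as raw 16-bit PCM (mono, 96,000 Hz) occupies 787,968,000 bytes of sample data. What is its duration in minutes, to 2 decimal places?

68.40 minutes

Byte rate = 96,000 × 2 × 1 = 192,000 bytes/s.
Duration = 787,968,000 / 192,000 = 4,104 s.
4,104 s / 60 = 68.40 minutes.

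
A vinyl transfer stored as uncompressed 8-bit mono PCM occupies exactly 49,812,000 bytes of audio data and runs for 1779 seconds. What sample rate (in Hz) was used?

Bytes = sample_rate × seconds × bytes_per_sample × channels.
sample_rate = 49,812,000 / (1,779 × 1 × 1) = 49,812,000 / 1,779 = 28,000 Hz.

28,000 Hz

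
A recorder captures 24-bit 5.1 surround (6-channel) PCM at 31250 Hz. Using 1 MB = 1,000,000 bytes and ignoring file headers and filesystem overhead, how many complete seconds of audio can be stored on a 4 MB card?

7 seconds

Uncompressed byte rate = 31,250 × 3 × 6 = 562,500 bytes/s.
Capacity = 4 × 1,000,000 = 4,000,000 bytes.
4,000,000 / 562,500 ≈ 7.11 s → 7 seconds.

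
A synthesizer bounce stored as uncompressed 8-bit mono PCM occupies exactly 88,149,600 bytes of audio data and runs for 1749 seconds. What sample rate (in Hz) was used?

Bytes = sample_rate × seconds × bytes_per_sample × channels.
sample_rate = 88,149,600 / (1,749 × 1 × 1) = 88,149,600 / 1,749 = 50,400 Hz.

50,400 Hz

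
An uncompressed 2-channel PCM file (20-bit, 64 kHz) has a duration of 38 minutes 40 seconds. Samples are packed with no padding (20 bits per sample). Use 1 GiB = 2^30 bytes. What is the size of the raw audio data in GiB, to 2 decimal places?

0.69 GiB

Duration = 38 minutes 40 seconds = 2,320 s.
Bits = 64,000 × 2,320 × 20 × 2 = 5,939,200,000 bits = 742,400,000 bytes.
742,400,000 / 1,073,741,824 = 0.69 GiB.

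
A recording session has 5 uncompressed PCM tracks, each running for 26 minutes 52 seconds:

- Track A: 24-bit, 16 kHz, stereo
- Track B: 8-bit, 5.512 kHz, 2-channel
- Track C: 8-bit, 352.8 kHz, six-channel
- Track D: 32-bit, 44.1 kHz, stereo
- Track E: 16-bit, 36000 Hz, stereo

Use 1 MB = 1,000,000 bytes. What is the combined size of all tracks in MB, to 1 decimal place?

4385.6 MB

26 minutes 52 seconds = 1,612 s.
Track A: 16,000 × 1,612 × 3 × 2 = 154,752,000 bytes.
Track B: 5,512 × 1,612 × 1 × 2 = 17,770,688 bytes.
Track C: 352,800 × 1,612 × 1 × 6 = 3,412,281,600 bytes.
Track D: 44,100 × 1,612 × 4 × 2 = 568,713,600 bytes.
Track E: 36,000 × 1,612 × 2 × 2 = 232,128,000 bytes.
Total = 4,385,645,888 bytes = 4385.6 MB.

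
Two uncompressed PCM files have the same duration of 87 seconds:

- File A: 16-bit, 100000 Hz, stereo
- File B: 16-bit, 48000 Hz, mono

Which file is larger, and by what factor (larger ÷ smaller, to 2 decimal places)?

File A, by a factor of 4.17

File A: 100,000 × 2 × 2 = 400,000 bytes/s.
File B: 48,000 × 2 × 1 = 96,000 bytes/s.
File A is larger; ratio = 34,800,000 / 8,352,000 = 4.17.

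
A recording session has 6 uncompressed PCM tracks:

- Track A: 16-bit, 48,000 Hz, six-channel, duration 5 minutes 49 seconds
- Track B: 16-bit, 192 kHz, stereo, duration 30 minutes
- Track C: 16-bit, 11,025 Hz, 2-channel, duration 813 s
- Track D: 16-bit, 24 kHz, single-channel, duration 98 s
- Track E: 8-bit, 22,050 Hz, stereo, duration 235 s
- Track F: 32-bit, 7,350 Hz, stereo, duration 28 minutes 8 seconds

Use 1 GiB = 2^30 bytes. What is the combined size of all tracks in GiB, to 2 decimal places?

1.61 GiB

Track A: 5 minutes 49 seconds = 349 s; 48,000 × 349 × 2 × 6 = 201,024,000 bytes.
Track B: 30 minutes = 1,800 s; 192,000 × 1,800 × 2 × 2 = 1,382,400,000 bytes.
Track C: 11,025 × 813 × 2 × 2 = 35,853,300 bytes.
Track D: 24,000 × 98 × 2 × 1 = 4,704,000 bytes.
Track E: 22,050 × 235 × 1 × 2 = 10,363,500 bytes.
Track F: 28 minutes 8 seconds = 1,688 s; 7,350 × 1,688 × 4 × 2 = 99,254,400 bytes.
Total = 1,733,599,200 bytes = 1.61 GiB.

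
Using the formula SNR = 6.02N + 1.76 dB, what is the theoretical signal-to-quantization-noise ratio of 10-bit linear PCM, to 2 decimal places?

61.96 dB

6.02 × 10 + 1.76 = 61.96 dB.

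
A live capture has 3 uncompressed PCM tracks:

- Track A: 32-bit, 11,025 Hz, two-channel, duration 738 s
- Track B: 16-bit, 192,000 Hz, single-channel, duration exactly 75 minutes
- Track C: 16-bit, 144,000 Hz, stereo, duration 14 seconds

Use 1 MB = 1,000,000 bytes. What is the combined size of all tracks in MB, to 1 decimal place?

1801.2 MB

Track A: 11,025 × 738 × 4 × 2 = 65,091,600 bytes.
Track B: exactly 75 minutes = 4,500 s; 192,000 × 4,500 × 2 × 1 = 1,728,000,000 bytes.
Track C: 144,000 × 14 × 2 × 2 = 8,064,000 bytes.
Total = 1,801,155,600 bytes = 1801.2 MB.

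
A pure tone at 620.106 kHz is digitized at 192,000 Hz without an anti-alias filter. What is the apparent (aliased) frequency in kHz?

44.106 kHz

Nyquist = 192,000/2 = 96,000 Hz; 620,106 Hz exceeds it.
Alias = |620,106 − 3×192,000| = |620,106 − 576,000| = 44,106 Hz = 44.106 kHz.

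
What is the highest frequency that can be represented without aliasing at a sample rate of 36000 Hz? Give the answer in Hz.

Nyquist frequency = sample rate / 2 = 36,000 / 2 = 18,000 Hz.

18,000 Hz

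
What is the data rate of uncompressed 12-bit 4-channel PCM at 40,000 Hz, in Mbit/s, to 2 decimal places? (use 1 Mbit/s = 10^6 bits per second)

1.92 Mbit/s

Bit rate = 40,000 × 12 × 4 = 1,920,000 bits/s.
= 1.92 Mbit/s.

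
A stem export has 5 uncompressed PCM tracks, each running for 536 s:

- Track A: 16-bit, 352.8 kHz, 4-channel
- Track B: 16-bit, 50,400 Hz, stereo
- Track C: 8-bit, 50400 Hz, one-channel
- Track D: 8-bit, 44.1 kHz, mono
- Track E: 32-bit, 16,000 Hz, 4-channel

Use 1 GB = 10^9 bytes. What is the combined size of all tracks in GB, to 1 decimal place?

1.8 GB

Track A: 352,800 × 536 × 2 × 4 = 1,512,806,400 bytes.
Track B: 50,400 × 536 × 2 × 2 = 108,057,600 bytes.
Track C: 50,400 × 536 × 1 × 1 = 27,014,400 bytes.
Track D: 44,100 × 536 × 1 × 1 = 23,637,600 bytes.
Track E: 16,000 × 536 × 4 × 4 = 137,216,000 bytes.
Total = 1,808,732,000 bytes = 1.8 GB.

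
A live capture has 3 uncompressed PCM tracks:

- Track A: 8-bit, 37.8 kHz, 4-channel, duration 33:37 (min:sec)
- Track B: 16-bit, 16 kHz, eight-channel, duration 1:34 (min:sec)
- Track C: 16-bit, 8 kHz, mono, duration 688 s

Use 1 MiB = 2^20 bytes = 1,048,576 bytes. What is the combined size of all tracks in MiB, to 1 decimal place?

324.3 MiB

Track A: 33:37 (min:sec) = 2,017 s; 37,800 × 2,017 × 1 × 4 = 304,970,400 bytes.
Track B: 1:34 (min:sec) = 94 s; 16,000 × 94 × 2 × 8 = 24,064,000 bytes.
Track C: 8,000 × 688 × 2 × 1 = 11,008,000 bytes.
Total = 340,042,400 bytes = 324.3 MiB.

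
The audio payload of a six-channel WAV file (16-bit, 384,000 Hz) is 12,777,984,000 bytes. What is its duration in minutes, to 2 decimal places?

46.22 minutes

Byte rate = 384,000 × 2 × 6 = 4,608,000 bytes/s.
Duration = 12,777,984,000 / 4,608,000 = 2,773 s.
2,773 s / 60 = 46.22 minutes.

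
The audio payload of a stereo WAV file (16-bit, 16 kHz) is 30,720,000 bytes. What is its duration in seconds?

480 seconds

Byte rate = 16,000 × 2 × 2 = 64,000 bytes/s.
Duration = 30,720,000 / 64,000 = 480 s.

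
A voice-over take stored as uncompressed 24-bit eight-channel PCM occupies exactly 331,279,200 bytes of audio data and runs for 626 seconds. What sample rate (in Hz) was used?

22,050 Hz

Bytes = sample_rate × seconds × bytes_per_sample × channels.
sample_rate = 331,279,200 / (626 × 3 × 8) = 331,279,200 / 15,024 = 22,050 Hz.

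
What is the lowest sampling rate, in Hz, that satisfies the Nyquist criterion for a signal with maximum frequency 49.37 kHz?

Minimum sample rate = 2 × 49,370 Hz = 98,740 Hz.

98,740 Hz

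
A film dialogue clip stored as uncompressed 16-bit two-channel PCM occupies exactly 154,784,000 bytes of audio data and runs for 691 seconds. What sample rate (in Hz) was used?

Bytes = sample_rate × seconds × bytes_per_sample × channels.
sample_rate = 154,784,000 / (691 × 2 × 2) = 154,784,000 / 2,764 = 56,000 Hz.

56,000 Hz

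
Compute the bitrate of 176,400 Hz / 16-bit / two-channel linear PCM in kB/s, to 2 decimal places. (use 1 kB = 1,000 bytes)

705.60 kB/s

Bit rate = 176,400 × 16 × 2 = 5,644,800 bits/s.
5,644,800 / 8 = 705,600 B/s = 705.60 kB/s.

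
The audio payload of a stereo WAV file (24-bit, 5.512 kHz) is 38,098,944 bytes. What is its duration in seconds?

Byte rate = 5,512 × 3 × 2 = 33,072 bytes/s.
Duration = 38,098,944 / 33,072 = 1,152 s.

1,152 seconds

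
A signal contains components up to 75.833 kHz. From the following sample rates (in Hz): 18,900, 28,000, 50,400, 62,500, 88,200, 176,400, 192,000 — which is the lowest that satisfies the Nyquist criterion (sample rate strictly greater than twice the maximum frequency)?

Need sample rate > 2 × 75,833 = 151,666 Hz.
Lowest listed rate above 151,666 Hz is 176,400 Hz.

176,400 Hz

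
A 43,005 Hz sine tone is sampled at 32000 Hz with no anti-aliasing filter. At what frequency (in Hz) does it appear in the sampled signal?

Nyquist = 32,000/2 = 16,000 Hz; 43,005 Hz exceeds it.
Alias = |43,005 − 1×32,000| = |43,005 − 32,000| = 11,005 Hz.

11,005 Hz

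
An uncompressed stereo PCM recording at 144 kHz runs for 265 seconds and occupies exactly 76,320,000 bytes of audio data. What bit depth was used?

Bytes per sample = 76,320,000 / (144,000 × 265 × 2) = 76,320,000 / 76,320,000 = 1.
Bit depth = 1 × 8 = 8 bits.

8 bits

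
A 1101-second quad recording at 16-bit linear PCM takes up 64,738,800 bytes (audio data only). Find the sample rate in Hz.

7,350 Hz

Bytes = sample_rate × seconds × bytes_per_sample × channels.
sample_rate = 64,738,800 / (1,101 × 2 × 4) = 64,738,800 / 8,808 = 7,350 Hz.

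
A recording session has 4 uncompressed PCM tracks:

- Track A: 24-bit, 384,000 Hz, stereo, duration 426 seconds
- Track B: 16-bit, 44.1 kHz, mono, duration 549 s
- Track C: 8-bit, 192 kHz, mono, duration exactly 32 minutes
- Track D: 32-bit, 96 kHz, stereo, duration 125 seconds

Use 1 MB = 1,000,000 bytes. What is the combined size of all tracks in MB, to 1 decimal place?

Track A: 384,000 × 426 × 3 × 2 = 981,504,000 bytes.
Track B: 44,100 × 549 × 2 × 1 = 48,421,800 bytes.
Track C: exactly 32 minutes = 1,920 s; 192,000 × 1,920 × 1 × 1 = 368,640,000 bytes.
Track D: 96,000 × 125 × 4 × 2 = 96,000,000 bytes.
Total = 1,494,565,800 bytes = 1494.6 MB.

1494.6 MB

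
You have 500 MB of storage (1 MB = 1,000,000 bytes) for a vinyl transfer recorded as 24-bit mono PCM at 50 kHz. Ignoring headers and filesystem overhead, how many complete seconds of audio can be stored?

3,333 seconds

Uncompressed byte rate = 50,000 × 3 × 1 = 150,000 bytes/s.
Capacity = 500 × 1,000,000 = 500,000,000 bytes.
500,000,000 / 150,000 ≈ 3333.33 s → 3,333 seconds.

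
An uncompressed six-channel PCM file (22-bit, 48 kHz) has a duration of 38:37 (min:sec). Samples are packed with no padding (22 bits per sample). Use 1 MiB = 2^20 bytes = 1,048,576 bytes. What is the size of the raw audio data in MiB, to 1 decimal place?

Duration = 38:37 (min:sec) = 2,317 s.
Bits = 48,000 × 2,317 × 22 × 6 = 14,680,512,000 bits = 1,835,064,000 bytes.
1,835,064,000 / 1,048,576 = 1750.1 MiB.

1750.1 MiB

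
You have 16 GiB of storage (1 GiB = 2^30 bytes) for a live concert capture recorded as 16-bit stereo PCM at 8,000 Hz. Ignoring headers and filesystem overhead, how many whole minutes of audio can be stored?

8,947 minutes

Uncompressed byte rate = 8,000 × 2 × 2 = 32,000 bytes/s.
Capacity = 16 × 1,073,741,824 = 17,179,869,184 bytes.
17,179,869,184 / 32,000 ≈ 536870.91 s → 8,947 minutes.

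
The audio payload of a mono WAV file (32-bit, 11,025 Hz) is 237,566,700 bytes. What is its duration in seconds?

5,387 seconds

Byte rate = 11,025 × 4 × 1 = 44,100 bytes/s.
Duration = 237,566,700 / 44,100 = 5,387 s.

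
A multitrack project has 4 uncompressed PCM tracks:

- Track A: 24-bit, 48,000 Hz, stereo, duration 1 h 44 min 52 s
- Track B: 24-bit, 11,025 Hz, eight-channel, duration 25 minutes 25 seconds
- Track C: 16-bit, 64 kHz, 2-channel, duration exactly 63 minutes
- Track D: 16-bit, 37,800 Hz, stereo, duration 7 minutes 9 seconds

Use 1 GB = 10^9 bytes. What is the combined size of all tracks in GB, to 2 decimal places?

3.25 GB

Track A: 1 h 44 min 52 s = 6,292 s; 48,000 × 6,292 × 3 × 2 = 1,812,096,000 bytes.
Track B: 25 minutes 25 seconds = 1,525 s; 11,025 × 1,525 × 3 × 8 = 403,515,000 bytes.
Track C: exactly 63 minutes = 3,780 s; 64,000 × 3,780 × 2 × 2 = 967,680,000 bytes.
Track D: 7 minutes 9 seconds = 429 s; 37,800 × 429 × 2 × 2 = 64,864,800 bytes.
Total = 3,248,155,800 bytes = 3.25 GB.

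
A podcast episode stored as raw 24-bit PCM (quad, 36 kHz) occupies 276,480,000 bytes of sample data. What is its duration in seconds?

640 seconds

Byte rate = 36,000 × 3 × 4 = 432,000 bytes/s.
Duration = 276,480,000 / 432,000 = 640 s.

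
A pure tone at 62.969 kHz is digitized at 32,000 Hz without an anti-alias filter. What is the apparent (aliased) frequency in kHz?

Nyquist = 32,000/2 = 16,000 Hz; 62,969 Hz exceeds it.
Alias = |62,969 − 2×32,000| = |62,969 − 64,000| = 1,031 Hz = 1.031 kHz.

1.031 kHz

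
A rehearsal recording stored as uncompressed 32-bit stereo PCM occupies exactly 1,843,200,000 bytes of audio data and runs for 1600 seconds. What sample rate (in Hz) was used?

144,000 Hz

Bytes = sample_rate × seconds × bytes_per_sample × channels.
sample_rate = 1,843,200,000 / (1,600 × 4 × 2) = 1,843,200,000 / 12,800 = 144,000 Hz.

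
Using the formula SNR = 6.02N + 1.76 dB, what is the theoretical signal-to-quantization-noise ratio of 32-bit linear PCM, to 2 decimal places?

194.40 dB

6.02 × 32 + 1.76 = 194.40 dB.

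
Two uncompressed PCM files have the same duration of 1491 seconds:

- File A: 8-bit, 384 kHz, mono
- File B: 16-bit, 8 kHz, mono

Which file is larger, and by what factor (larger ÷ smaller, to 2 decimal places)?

File A, by a factor of 24.00

File A: 384,000 × 1 × 1 = 384,000 bytes/s.
File B: 8,000 × 2 × 1 = 16,000 bytes/s.
File A is larger; ratio = 572,544,000 / 23,856,000 = 24.00.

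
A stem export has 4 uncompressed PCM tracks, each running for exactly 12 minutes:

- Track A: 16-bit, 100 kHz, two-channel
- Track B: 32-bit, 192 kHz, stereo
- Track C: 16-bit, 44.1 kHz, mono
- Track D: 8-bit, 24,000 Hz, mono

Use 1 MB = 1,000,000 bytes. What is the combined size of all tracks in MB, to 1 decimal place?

exactly 12 minutes = 720 s.
Track A: 100,000 × 720 × 2 × 2 = 288,000,000 bytes.
Track B: 192,000 × 720 × 4 × 2 = 1,105,920,000 bytes.
Track C: 44,100 × 720 × 2 × 1 = 63,504,000 bytes.
Track D: 24,000 × 720 × 1 × 1 = 17,280,000 bytes.
Total = 1,474,704,000 bytes = 1474.7 MB.

1474.7 MB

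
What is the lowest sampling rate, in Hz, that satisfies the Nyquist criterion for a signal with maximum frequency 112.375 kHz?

224,750 Hz

Minimum sample rate = 2 × 112,375 Hz = 224,750 Hz.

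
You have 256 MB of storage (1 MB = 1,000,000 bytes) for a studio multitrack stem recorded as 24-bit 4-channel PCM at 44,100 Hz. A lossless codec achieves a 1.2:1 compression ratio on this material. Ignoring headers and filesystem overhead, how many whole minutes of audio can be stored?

Uncompressed byte rate = 44,100 × 3 × 4 = 529,200 bytes/s.
After 1.2:1 compression, effective rate ≈ 441000 bytes/s.
Capacity = 256 × 1,000,000 = 256,000,000 bytes.
256,000,000 / effective rate ≈ 580.5 s → 9 minutes.

9 minutes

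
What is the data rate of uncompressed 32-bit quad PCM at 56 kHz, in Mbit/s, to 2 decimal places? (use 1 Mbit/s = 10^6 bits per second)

7.17 Mbit/s

Bit rate = 56,000 × 32 × 4 = 7,168,000 bits/s.
= 7.17 Mbit/s.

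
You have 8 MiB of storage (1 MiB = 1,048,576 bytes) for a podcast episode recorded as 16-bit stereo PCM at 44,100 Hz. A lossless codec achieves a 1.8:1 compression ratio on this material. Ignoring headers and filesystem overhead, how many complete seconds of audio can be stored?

Uncompressed byte rate = 44,100 × 2 × 2 = 176,400 bytes/s.
After 1.8:1 compression, effective rate ≈ 98000 bytes/s.
Capacity = 8 × 1,048,576 = 8,388,608 bytes.
8,388,608 / effective rate ≈ 85.6 s → 85 seconds.

85 seconds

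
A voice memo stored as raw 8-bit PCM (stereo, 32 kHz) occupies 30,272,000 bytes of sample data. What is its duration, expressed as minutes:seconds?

7:53

Byte rate = 32,000 × 1 × 2 = 64,000 bytes/s.
Duration = 30,272,000 / 64,000 = 473 s.
473 s = 7:53.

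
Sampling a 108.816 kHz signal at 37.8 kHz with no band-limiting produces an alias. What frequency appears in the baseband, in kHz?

Nyquist = 37,800/2 = 18,900 Hz; 108,816 Hz exceeds it.
Alias = |108,816 − 3×37,800| = |108,816 − 113,400| = 4,584 Hz = 4.584 kHz.

4.584 kHz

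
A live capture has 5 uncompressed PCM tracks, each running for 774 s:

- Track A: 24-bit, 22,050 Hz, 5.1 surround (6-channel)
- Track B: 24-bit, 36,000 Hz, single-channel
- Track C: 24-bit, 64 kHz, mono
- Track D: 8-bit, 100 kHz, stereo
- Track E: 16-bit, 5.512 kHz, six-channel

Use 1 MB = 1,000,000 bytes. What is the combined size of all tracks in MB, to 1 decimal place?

745.4 MB

Track A: 22,050 × 774 × 3 × 6 = 307,200,600 bytes.
Track B: 36,000 × 774 × 3 × 1 = 83,592,000 bytes.
Track C: 64,000 × 774 × 3 × 1 = 148,608,000 bytes.
Track D: 100,000 × 774 × 1 × 2 = 154,800,000 bytes.
Track E: 5,512 × 774 × 2 × 6 = 51,195,456 bytes.
Total = 745,396,056 bytes = 745.4 MB.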